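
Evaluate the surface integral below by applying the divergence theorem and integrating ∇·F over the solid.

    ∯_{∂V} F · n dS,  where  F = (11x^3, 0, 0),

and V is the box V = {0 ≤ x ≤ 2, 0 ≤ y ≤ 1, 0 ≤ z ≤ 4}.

By the divergence theorem,

    ∯_{∂V} F · n dS = ∭_V (∇ · F) dV.

Compute the divergence:
    ∇ · F = ∂F_x/∂x + ∂F_y/∂y + ∂F_z/∂z = 33x^2 + 0 + 0 = 33x^2.

V is a rectangular box, so dV = dx dy dz with 0 ≤ x ≤ 2, 0 ≤ y ≤ 1, 0 ≤ z ≤ 4.

Integrate (33x^2) over V as an iterated integral:

    ∭_V (∇·F) dV = ∫_0^{2} ∫_0^{1} ∫_0^{4} (33x^2) dz dy dx.

Inner (z from 0 to 4): 132x^2.
Middle (y from 0 to 1): 132x^2.
Outer (x from 0 to 2): 352.

Therefore ∯_{∂V} F · n dS = 352.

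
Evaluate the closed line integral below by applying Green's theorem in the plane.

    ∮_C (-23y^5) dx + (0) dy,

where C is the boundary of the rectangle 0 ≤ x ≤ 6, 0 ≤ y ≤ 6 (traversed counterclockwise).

Green's theorem converts the closed line integral into a double integral over the enclosed region D:

    ∮_C P dx + Q dy = ∬_D (∂Q/∂x - ∂P/∂y) dA.

Here P = -23y^5, Q = 0, so

    ∂Q/∂x = 0,    ∂P/∂y = -115y^4,
    ∂Q/∂x - ∂P/∂y = 115y^4.

D is the region 0 ≤ x ≤ 6, 0 ≤ y ≤ 6. Evaluating the double integral:

    ∬_D (115y^4) dA = ∫_0^{6} ∫_0^{6} (115y^4) dy dx.

Inner (y from 0 to 6): 178848.
Outer (x from 0 to 6): 1073088.

Therefore ∮_C P dx + Q dy = 1073088.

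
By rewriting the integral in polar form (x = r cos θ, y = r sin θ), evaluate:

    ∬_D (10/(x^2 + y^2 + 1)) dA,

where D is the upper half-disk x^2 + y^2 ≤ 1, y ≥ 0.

The region D is 0 ≤ r ≤ 1, 0 ≤ θ ≤ π in polar coordinates, where x = r cos(θ), y = r sin(θ), and dA = r dr dθ.

Under the substitution, the integrand becomes 10/(r^2 + 1), so

    ∬_D (10/(x^2 + y^2 + 1)) dA = ∫_{0}^{π} ∫_{0}^{1} (10/(r^2 + 1)) · r dr dθ.

Inner integral (in r): ∫_{0}^{1} (10/(r^2 + 1)) · r dr = log(32).

Outer integral (in θ): ∫_{0}^{π} (log(32)) dθ = log(32^π).

Therefore ∬_D (10/(x^2 + y^2 + 1)) dA = log(32^π).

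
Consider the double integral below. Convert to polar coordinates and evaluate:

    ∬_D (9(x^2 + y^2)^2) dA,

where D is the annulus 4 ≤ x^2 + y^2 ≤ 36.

The region D is 2 ≤ r ≤ 6, 0 ≤ θ ≤ 2π in polar coordinates, where x = r cos(θ), y = r sin(θ), and dA = r dr dθ.

Under the substitution, the integrand becomes 9r^4, so

    ∬_D (9(x^2 + y^2)^2) dA = ∫_{0}^{2π} ∫_{2}^{6} (9r^4) · r dr dθ.

Inner integral (in r): ∫_{2}^{6} (9r^4) · r dr = 69888.

Outer integral (in θ): ∫_{0}^{2π} (69888) dθ = 139776π.

Therefore ∬_D (9(x^2 + y^2)^2) dA = 139776π.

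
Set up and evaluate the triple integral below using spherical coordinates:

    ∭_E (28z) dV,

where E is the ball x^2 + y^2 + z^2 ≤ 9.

In spherical coordinates, x = ρ sin(φ) cos(θ), y = ρ sin(φ) sin(θ), z = ρ cos(φ), and dV = ρ^2 sin(φ) dρ dφ dθ.

The integrand becomes 28ρ cos(φ), so

    ∭_E (28z) dV = ∫_{0}^{2π} ∫_{0}^{π} ∫_{0}^{3} (28ρ cos(φ)) · ρ^2 sin(φ) dρ dφ dθ.

Inner (ρ): 567sin(2φ)/2.
Middle (φ): 0.
Outer (θ): 0.

Therefore the triple integral equals 0.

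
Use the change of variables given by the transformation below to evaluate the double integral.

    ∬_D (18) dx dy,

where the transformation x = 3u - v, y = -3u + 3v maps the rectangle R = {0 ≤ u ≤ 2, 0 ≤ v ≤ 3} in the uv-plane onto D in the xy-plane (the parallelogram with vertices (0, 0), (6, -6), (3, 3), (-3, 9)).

Compute the Jacobian determinant of (x, y) with respect to (u, v):

    ∂(x,y)/∂(u,v) = | 3  -1 | = (3)(3) - (-1)(-3) = 6.
                   | -3  3 |

Its absolute value is |J| = 6 (the area scaling factor).

Substituting x = 3u - v, y = -3u + 3v into the integrand,

    18 → 18,

so the integral becomes

    ∬_R (18) · |J| du dv = ∫_0^2 ∫_0^3 (108) dv du.

Inner (v): 324.
Outer (u): 648.

Therefore ∬_D (18) dx dy = 648.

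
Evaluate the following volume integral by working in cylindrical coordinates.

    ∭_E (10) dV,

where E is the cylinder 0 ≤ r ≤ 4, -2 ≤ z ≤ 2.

In cylindrical coordinates, x = r cos(θ), y = r sin(θ), z = z, and dV = r dr dθ dz.

The integrand becomes 10, so

    ∭_E (10) dV = ∫_{0}^{2π} ∫_{0}^{4} ∫_{-2}^{2} (10) · r dz dr dθ.

Inner (z): 40r.
Middle (r from 0 to 4): 320.
Outer (θ): 640π.

Therefore the triple integral equals 640π.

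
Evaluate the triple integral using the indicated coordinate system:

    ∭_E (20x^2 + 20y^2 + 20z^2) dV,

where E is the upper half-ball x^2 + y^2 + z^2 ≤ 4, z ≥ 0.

In spherical coordinates, x = ρ sin(φ) cos(θ), y = ρ sin(φ) sin(θ), z = ρ cos(φ), and dV = ρ^2 sin(φ) dρ dφ dθ.

The integrand becomes 20ρ^2, so

    ∭_E (20x^2 + 20y^2 + 20z^2) dV = ∫_{0}^{2π} ∫_{0}^{π/2} ∫_{0}^{2} (20ρ^2) · ρ^2 sin(φ) dρ dφ dθ.

Inner (ρ): 128sin(φ).
Middle (φ): 128.
Outer (θ): 256π.

Therefore the triple integral equals 256π.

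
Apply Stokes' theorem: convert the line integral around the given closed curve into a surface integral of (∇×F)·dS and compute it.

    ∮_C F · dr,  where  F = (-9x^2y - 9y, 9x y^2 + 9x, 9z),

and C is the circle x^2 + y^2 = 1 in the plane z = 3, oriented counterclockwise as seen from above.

Let S be the flat disk x^2 + y^2 ≤ 1 in the plane z = 3, with upward unit normal n̂ = ẑ. By Stokes' theorem,

    ∮_C F · dr = ∬_S (∇ × F) · n̂ dS = ∬_D (curl F)_z dA,

where D is the disk x^2 + y^2 ≤ 1.

Compute the curl of F = (-9x^2y - 9y, 9x y^2 + 9x, 9z):
    (∇ × F)_x = ∂F_z/∂y - ∂F_y/∂z = 0,
    (∇ × F)_y = ∂F_x/∂z - ∂F_z/∂x = 0,
    (∇ × F)_z = ∂F_y/∂x - ∂F_x/∂y = 9x^2 + 9y^2 + 18.

On z = 3, (curl F)_z = 9x^2 + 9y^2 + 18.

Convert to polar (x = r cos θ, y = r sin θ, dA = r dr dθ); the integrand becomes 9r^2 + 18, so

    ∬_D (curl F)_z dA = ∫_0^{2π} ∫_0^{1} (9r^2 + 18) · r dr dθ.

Inner (r from 0 to 1): 45/4.
Outer (θ from 0 to 2π): 45π/2.

Therefore ∮_C F · dr = 45π/2.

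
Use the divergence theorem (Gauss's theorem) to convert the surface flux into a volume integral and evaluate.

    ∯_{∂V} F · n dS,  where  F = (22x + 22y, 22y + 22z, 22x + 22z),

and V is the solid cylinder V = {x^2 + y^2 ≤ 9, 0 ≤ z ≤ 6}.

By the divergence theorem,

    ∯_{∂V} F · n dS = ∭_V (∇ · F) dV.

Compute the divergence:
    ∇ · F = ∂F_x/∂x + ∂F_y/∂y + ∂F_z/∂z = 22 + 22 + 22 = 66.

In cylindrical coordinates, x = r cos(θ), y = r sin(θ), z = z, dV = r dr dθ dz, with 0 ≤ r ≤ 3, 0 ≤ θ ≤ 2π, 0 ≤ z ≤ 6.

The integrand, after substitution and multiplying by the volume element, becomes (66) · r, so

    ∭_V (∇·F) dV = ∫_0^{2π} ∫_0^{3} ∫_0^{6} (66) · r dz dr dθ.

Inner (z from 0 to 6): 396r.
Middle (r from 0 to 3): 1782.
Outer (θ from 0 to 2π): 3564π.

Therefore ∯_{∂V} F · n dS = 3564π.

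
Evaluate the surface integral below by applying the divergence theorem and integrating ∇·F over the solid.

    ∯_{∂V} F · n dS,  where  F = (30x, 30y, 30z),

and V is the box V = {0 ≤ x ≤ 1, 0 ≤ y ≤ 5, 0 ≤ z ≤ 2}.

By the divergence theorem,

    ∯_{∂V} F · n dS = ∭_V (∇ · F) dV.

Compute the divergence:
    ∇ · F = ∂F_x/∂x + ∂F_y/∂y + ∂F_z/∂z = 30 + 30 + 30 = 90.

V is a rectangular box, so dV = dx dy dz with 0 ≤ x ≤ 1, 0 ≤ y ≤ 5, 0 ≤ z ≤ 2.

Integrate (90) over V as an iterated integral:

    ∭_V (∇·F) dV = ∫_0^{1} ∫_0^{5} ∫_0^{2} (90) dz dy dx.

Inner (z from 0 to 2): 180.
Middle (y from 0 to 5): 900.
Outer (x from 0 to 1): 900.

Therefore ∯_{∂V} F · n dS = 900.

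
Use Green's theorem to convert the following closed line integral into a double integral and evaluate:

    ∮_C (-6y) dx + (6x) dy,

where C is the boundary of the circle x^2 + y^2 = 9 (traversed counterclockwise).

Green's theorem converts the closed line integral into a double integral over the enclosed region D:

    ∮_C P dx + Q dy = ∬_D (∂Q/∂x - ∂P/∂y) dA.

Here P = -6y, Q = 6x, so

    ∂Q/∂x = 6,    ∂P/∂y = -6,
    ∂Q/∂x - ∂P/∂y = 12.

D is the region x^2 + y^2 ≤ 9. Evaluating the double integral:

In polar coordinates (x = r cos θ, y = r sin θ, dA = r dr dθ) the integrand becomes 12, so

    ∬_D (12) dA = ∫_0^{2π} ∫_0^{3} (12) · r dr dθ.

Inner (r from 0 to 3): 54.
Outer (θ from 0 to 2π): 108π.

Therefore ∮_C P dx + Q dy = 108π.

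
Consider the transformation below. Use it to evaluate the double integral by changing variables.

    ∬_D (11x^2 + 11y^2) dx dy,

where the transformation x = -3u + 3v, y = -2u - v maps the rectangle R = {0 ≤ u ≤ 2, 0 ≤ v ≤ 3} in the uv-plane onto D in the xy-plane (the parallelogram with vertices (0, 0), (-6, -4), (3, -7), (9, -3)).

Compute the Jacobian determinant of (x, y) with respect to (u, v):

    ∂(x,y)/∂(u,v) = | -3  3 | = (-3)(-1) - (3)(-2) = 9.
                   | -2  -1 |

Its absolute value is |J| = 9 (the area scaling factor).

Substituting x = -3u + 3v, y = -2u - v into the integrand,

    11x^2 + 11y^2 → 143u^2 - 154u v + 110v^2,

so the integral becomes

    ∬_R (143u^2 - 154u v + 110v^2) · |J| du dv = ∫_0^2 ∫_0^3 (1287u^2 - 1386u v + 990v^2) dv du.

Inner (v): 3861u^2 - 6237u + 8910.
Outer (u): 15642.

Therefore ∬_D (11x^2 + 11y^2) dx dy = 15642.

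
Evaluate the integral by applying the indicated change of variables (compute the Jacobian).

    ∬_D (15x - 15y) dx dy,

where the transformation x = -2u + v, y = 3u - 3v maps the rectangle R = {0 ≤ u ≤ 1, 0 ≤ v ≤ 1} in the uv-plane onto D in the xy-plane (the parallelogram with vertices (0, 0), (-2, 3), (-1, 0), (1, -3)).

Compute the Jacobian determinant of (x, y) with respect to (u, v):

    ∂(x,y)/∂(u,v) = | -2  1 | = (-2)(-3) - (1)(3) = 3.
                   | 3  -3 |

Its absolute value is |J| = 3 (the area scaling factor).

Substituting x = -2u + v, y = 3u - 3v into the integrand,

    15x - 15y → -75u + 60v,

so the integral becomes

    ∬_R (-75u + 60v) · |J| du dv = ∫_0^1 ∫_0^1 (-225u + 180v) dv du.

Inner (v): 90 - 225u.
Outer (u): -45/2.

Therefore ∬_D (15x - 15y) dx dy = -45/2.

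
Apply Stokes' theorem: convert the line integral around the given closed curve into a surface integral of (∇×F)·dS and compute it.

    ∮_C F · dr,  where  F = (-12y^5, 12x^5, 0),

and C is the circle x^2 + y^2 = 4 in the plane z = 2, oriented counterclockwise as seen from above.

Let S be the flat disk x^2 + y^2 ≤ 4 in the plane z = 2, with upward unit normal n̂ = ẑ. By Stokes' theorem,

    ∮_C F · dr = ∬_S (∇ × F) · n̂ dS = ∬_D (curl F)_z dA,

where D is the disk x^2 + y^2 ≤ 4.

Compute the curl of F = (-12y^5, 12x^5, 0):
    (∇ × F)_x = ∂F_z/∂y - ∂F_y/∂z = 0,
    (∇ × F)_y = ∂F_x/∂z - ∂F_z/∂x = 0,
    (∇ × F)_z = ∂F_y/∂x - ∂F_x/∂y = 60x^4 + 60y^4.

On z = 2, (curl F)_z = 60x^4 + 60y^4.

Convert to polar (x = r cos θ, y = r sin θ, dA = r dr dθ); the integrand becomes 60r^4(sin(θ)^4 + cos(θ)^4), so

    ∬_D (curl F)_z dA = ∫_0^{2π} ∫_0^{2} (60r^4(sin(θ)^4 + cos(θ)^4)) · r dr dθ.

Inner (r from 0 to 2): 640sin(θ)^4 + 640cos(θ)^4.
Outer (θ from 0 to 2π): 960π.

Therefore ∮_C F · dr = 960π.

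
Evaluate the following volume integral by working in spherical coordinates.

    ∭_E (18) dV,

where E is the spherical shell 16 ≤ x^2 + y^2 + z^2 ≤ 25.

In spherical coordinates, x = ρ sin(φ) cos(θ), y = ρ sin(φ) sin(θ), z = ρ cos(φ), and dV = ρ^2 sin(φ) dρ dφ dθ.

The integrand becomes 18, so

    ∭_E (18) dV = ∫_{0}^{2π} ∫_{0}^{π} ∫_{4}^{5} (18) · ρ^2 sin(φ) dρ dφ dθ.

Inner (ρ): 366sin(φ).
Middle (φ): 732.
Outer (θ): 1464π.

Therefore the triple integral equals 1464π.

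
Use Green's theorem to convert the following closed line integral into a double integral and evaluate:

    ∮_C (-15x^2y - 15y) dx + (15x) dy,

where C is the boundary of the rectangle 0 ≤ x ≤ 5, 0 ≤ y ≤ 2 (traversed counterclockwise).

Green's theorem converts the closed line integral into a double integral over the enclosed region D:

    ∮_C P dx + Q dy = ∬_D (∂Q/∂x - ∂P/∂y) dA.

Here P = -15x^2y - 15y, Q = 15x, so

    ∂Q/∂x = 15,    ∂P/∂y = -15x^2 - 15,
    ∂Q/∂x - ∂P/∂y = 15x^2 + 30.

D is the region 0 ≤ x ≤ 5, 0 ≤ y ≤ 2. Evaluating the double integral:

    ∬_D (15x^2 + 30) dA = ∫_0^{5} ∫_0^{2} (15x^2 + 30) dy dx.

Inner (y from 0 to 2): 30x^2 + 60.
Outer (x from 0 to 5): 1550.

Therefore ∮_C P dx + Q dy = 1550.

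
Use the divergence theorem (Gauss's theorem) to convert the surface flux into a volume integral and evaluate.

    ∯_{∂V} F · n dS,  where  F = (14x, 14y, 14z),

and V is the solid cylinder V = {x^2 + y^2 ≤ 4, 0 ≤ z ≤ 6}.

By the divergence theorem,

    ∯_{∂V} F · n dS = ∭_V (∇ · F) dV.

Compute the divergence:
    ∇ · F = ∂F_x/∂x + ∂F_y/∂y + ∂F_z/∂z = 14 + 14 + 14 = 42.

In cylindrical coordinates, x = r cos(θ), y = r sin(θ), z = z, dV = r dr dθ dz, with 0 ≤ r ≤ 2, 0 ≤ θ ≤ 2π, 0 ≤ z ≤ 6.

The integrand, after substitution and multiplying by the volume element, becomes (42) · r, so

    ∭_V (∇·F) dV = ∫_0^{2π} ∫_0^{2} ∫_0^{6} (42) · r dz dr dθ.

Inner (z from 0 to 6): 252r.
Middle (r from 0 to 2): 504.
Outer (θ from 0 to 2π): 1008π.

Therefore ∯_{∂V} F · n dS = 1008π.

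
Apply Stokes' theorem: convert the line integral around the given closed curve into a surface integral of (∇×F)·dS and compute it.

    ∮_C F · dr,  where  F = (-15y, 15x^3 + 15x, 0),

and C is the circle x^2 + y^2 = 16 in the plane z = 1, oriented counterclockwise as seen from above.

Let S be the flat disk x^2 + y^2 ≤ 16 in the plane z = 1, with upward unit normal n̂ = ẑ. By Stokes' theorem,

    ∮_C F · dr = ∬_S (∇ × F) · n̂ dS = ∬_D (curl F)_z dA,

where D is the disk x^2 + y^2 ≤ 16.

Compute the curl of F = (-15y, 15x^3 + 15x, 0):
    (∇ × F)_x = ∂F_z/∂y - ∂F_y/∂z = 0,
    (∇ × F)_y = ∂F_x/∂z - ∂F_z/∂x = 0,
    (∇ × F)_z = ∂F_y/∂x - ∂F_x/∂y = 45x^2 + 30.

On z = 1, (curl F)_z = 45x^2 + 30.

Convert to polar (x = r cos θ, y = r sin θ, dA = r dr dθ); the integrand becomes 45r^2cos(θ)^2 + 30, so

    ∬_D (curl F)_z dA = ∫_0^{2π} ∫_0^{4} (45r^2cos(θ)^2 + 30) · r dr dθ.

Inner (r from 0 to 4): 2880cos(θ)^2 + 240.
Outer (θ from 0 to 2π): 3360π.

Therefore ∮_C F · dr = 3360π.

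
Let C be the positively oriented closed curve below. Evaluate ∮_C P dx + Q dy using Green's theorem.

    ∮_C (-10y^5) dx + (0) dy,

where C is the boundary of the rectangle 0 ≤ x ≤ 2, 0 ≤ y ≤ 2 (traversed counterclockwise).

Green's theorem converts the closed line integral into a double integral over the enclosed region D:

    ∮_C P dx + Q dy = ∬_D (∂Q/∂x - ∂P/∂y) dA.

Here P = -10y^5, Q = 0, so

    ∂Q/∂x = 0,    ∂P/∂y = -50y^4,
    ∂Q/∂x - ∂P/∂y = 50y^4.

D is the region 0 ≤ x ≤ 2, 0 ≤ y ≤ 2. Evaluating the double integral:

    ∬_D (50y^4) dA = ∫_0^{2} ∫_0^{2} (50y^4) dy dx.

Inner (y from 0 to 2): 320.
Outer (x from 0 to 2): 640.

Therefore ∮_C P dx + Q dy = 640.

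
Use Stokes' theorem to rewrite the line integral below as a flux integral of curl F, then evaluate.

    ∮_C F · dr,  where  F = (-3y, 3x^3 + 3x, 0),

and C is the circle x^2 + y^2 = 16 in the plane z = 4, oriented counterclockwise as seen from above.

Let S be the flat disk x^2 + y^2 ≤ 16 in the plane z = 4, with upward unit normal n̂ = ẑ. By Stokes' theorem,

    ∮_C F · dr = ∬_S (∇ × F) · n̂ dS = ∬_D (curl F)_z dA,

where D is the disk x^2 + y^2 ≤ 16.

Compute the curl of F = (-3y, 3x^3 + 3x, 0):
    (∇ × F)_x = ∂F_z/∂y - ∂F_y/∂z = 0,
    (∇ × F)_y = ∂F_x/∂z - ∂F_z/∂x = 0,
    (∇ × F)_z = ∂F_y/∂x - ∂F_x/∂y = 9x^2 + 6.

On z = 4, (curl F)_z = 9x^2 + 6.

Convert to polar (x = r cos θ, y = r sin θ, dA = r dr dθ); the integrand becomes 9r^2cos(θ)^2 + 6, so

    ∬_D (curl F)_z dA = ∫_0^{2π} ∫_0^{4} (9r^2cos(θ)^2 + 6) · r dr dθ.

Inner (r from 0 to 4): 576cos(θ)^2 + 48.
Outer (θ from 0 to 2π): 672π.

Therefore ∮_C F · dr = 672π.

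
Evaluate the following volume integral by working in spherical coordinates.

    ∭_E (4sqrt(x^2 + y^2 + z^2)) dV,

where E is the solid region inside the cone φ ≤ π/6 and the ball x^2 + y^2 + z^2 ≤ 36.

In spherical coordinates, x = ρ sin(φ) cos(θ), y = ρ sin(φ) sin(θ), z = ρ cos(φ), and dV = ρ^2 sin(φ) dρ dφ dθ.

The integrand becomes 4ρ, so

    ∭_E (4sqrt(x^2 + y^2 + z^2)) dV = ∫_{0}^{2π} ∫_{0}^{π/6} ∫_{0}^{6} (4ρ) · ρ^2 sin(φ) dρ dφ dθ.

Inner (ρ): 1296sin(φ).
Middle (φ): 1296 - 648sqrt(3).
Outer (θ): 1296π (2 - sqrt(3)).

Therefore the triple integral equals 1296π (2 - sqrt(3)).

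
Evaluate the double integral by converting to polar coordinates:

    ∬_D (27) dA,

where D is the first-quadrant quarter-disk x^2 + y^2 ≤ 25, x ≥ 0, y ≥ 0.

The region D is 0 ≤ r ≤ 5, 0 ≤ θ ≤ π/2 in polar coordinates, where x = r cos(θ), y = r sin(θ), and dA = r dr dθ.

Under the substitution, the integrand becomes 27, so

    ∬_D (27) dA = ∫_{0}^{π/2} ∫_{0}^{5} (27) · r dr dθ.

Inner integral (in r): ∫_{0}^{5} (27) · r dr = 675/2.

Outer integral (in θ): ∫_{0}^{π/2} (675/2) dθ = 675π/4.

Therefore ∬_D (27) dA = 675π/4.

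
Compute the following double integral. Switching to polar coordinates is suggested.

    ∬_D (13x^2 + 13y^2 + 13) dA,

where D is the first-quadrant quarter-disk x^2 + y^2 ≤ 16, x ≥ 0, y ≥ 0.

The region D is 0 ≤ r ≤ 4, 0 ≤ θ ≤ π/2 in polar coordinates, where x = r cos(θ), y = r sin(θ), and dA = r dr dθ.

Under the substitution, the integrand becomes 13r^2 + 13, so

    ∬_D (13x^2 + 13y^2 + 13) dA = ∫_{0}^{π/2} ∫_{0}^{4} (13r^2 + 13) · r dr dθ.

Inner integral (in r): ∫_{0}^{4} (13r^2 + 13) · r dr = 936.

Outer integral (in θ): ∫_{0}^{π/2} (936) dθ = 468π.

Therefore ∬_D (13x^2 + 13y^2 + 13) dA = 468π.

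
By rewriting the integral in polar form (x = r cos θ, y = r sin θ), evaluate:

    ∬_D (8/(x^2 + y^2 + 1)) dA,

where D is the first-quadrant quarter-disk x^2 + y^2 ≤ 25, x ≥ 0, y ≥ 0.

The region D is 0 ≤ r ≤ 5, 0 ≤ θ ≤ π/2 in polar coordinates, where x = r cos(θ), y = r sin(θ), and dA = r dr dθ.

Under the substitution, the integrand becomes 8/(r^2 + 1), so

    ∬_D (8/(x^2 + y^2 + 1)) dA = ∫_{0}^{π/2} ∫_{0}^{5} (8/(r^2 + 1)) · r dr dθ.

Inner integral (in r): ∫_{0}^{5} (8/(r^2 + 1)) · r dr = log(456976).

Outer integral (in θ): ∫_{0}^{π/2} (log(456976)) dθ = 2π log(26).

Therefore ∬_D (8/(x^2 + y^2 + 1)) dA = 2π log(26).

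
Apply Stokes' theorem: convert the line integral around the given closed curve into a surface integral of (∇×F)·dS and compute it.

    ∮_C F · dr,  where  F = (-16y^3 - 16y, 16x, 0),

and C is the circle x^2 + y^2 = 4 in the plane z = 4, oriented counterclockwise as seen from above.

Let S be the flat disk x^2 + y^2 ≤ 4 in the plane z = 4, with upward unit normal n̂ = ẑ. By Stokes' theorem,

    ∮_C F · dr = ∬_S (∇ × F) · n̂ dS = ∬_D (curl F)_z dA,

where D is the disk x^2 + y^2 ≤ 4.

Compute the curl of F = (-16y^3 - 16y, 16x, 0):
    (∇ × F)_x = ∂F_z/∂y - ∂F_y/∂z = 0,
    (∇ × F)_y = ∂F_x/∂z - ∂F_z/∂x = 0,
    (∇ × F)_z = ∂F_y/∂x - ∂F_x/∂y = 48y^2 + 32.

On z = 4, (curl F)_z = 48y^2 + 32.

Convert to polar (x = r cos θ, y = r sin θ, dA = r dr dθ); the integrand becomes 48r^2sin(θ)^2 + 32, so

    ∬_D (curl F)_z dA = ∫_0^{2π} ∫_0^{2} (48r^2sin(θ)^2 + 32) · r dr dθ.

Inner (r from 0 to 2): 192sin(θ)^2 + 64.
Outer (θ from 0 to 2π): 320π.

Therefore ∮_C F · dr = 320π.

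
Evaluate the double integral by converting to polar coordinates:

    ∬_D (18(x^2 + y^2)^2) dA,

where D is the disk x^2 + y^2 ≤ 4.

The region D is 0 ≤ r ≤ 2, 0 ≤ θ ≤ 2π in polar coordinates, where x = r cos(θ), y = r sin(θ), and dA = r dr dθ.

Under the substitution, the integrand becomes 18r^4, so

    ∬_D (18(x^2 + y^2)^2) dA = ∫_{0}^{2π} ∫_{0}^{2} (18r^4) · r dr dθ.

Inner integral (in r): ∫_{0}^{2} (18r^4) · r dr = 192.

Outer integral (in θ): ∫_{0}^{2π} (192) dθ = 384π.

Therefore ∬_D (18(x^2 + y^2)^2) dA = 384π.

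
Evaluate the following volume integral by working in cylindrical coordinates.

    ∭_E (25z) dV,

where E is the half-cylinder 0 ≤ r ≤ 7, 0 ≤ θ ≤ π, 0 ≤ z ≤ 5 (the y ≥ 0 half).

In cylindrical coordinates, x = r cos(θ), y = r sin(θ), z = z, and dV = r dr dθ dz.

The integrand becomes 25z, so

    ∭_E (25z) dV = ∫_{0}^{π} ∫_{0}^{7} ∫_{0}^{5} (25z) · r dz dr dθ.

Inner (z): 625r/2.
Middle (r from 0 to 7): 30625/4.
Outer (θ): 30625π/4.

Therefore the triple integral equals 30625π/4.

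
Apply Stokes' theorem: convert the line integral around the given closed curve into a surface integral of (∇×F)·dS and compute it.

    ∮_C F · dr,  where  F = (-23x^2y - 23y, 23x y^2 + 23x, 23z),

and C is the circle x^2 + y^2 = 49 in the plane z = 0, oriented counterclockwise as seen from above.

Let S be the flat disk x^2 + y^2 ≤ 49 in the plane z = 0, with upward unit normal n̂ = ẑ. By Stokes' theorem,

    ∮_C F · dr = ∬_S (∇ × F) · n̂ dS = ∬_D (curl F)_z dA,

where D is the disk x^2 + y^2 ≤ 49.

Compute the curl of F = (-23x^2y - 23y, 23x y^2 + 23x, 23z):
    (∇ × F)_x = ∂F_z/∂y - ∂F_y/∂z = 0,
    (∇ × F)_y = ∂F_x/∂z - ∂F_z/∂x = 0,
    (∇ × F)_z = ∂F_y/∂x - ∂F_x/∂y = 23x^2 + 23y^2 + 46.

On z = 0, (curl F)_z = 23x^2 + 23y^2 + 46.

Convert to polar (x = r cos θ, y = r sin θ, dA = r dr dθ); the integrand becomes 23r^2 + 46, so

    ∬_D (curl F)_z dA = ∫_0^{2π} ∫_0^{7} (23r^2 + 46) · r dr dθ.

Inner (r from 0 to 7): 59731/4.
Outer (θ from 0 to 2π): 59731π/2.

Therefore ∮_C F · dr = 59731π/2.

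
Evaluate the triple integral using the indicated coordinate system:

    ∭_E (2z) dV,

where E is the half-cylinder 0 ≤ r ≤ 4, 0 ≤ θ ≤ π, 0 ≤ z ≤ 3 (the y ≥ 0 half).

In cylindrical coordinates, x = r cos(θ), y = r sin(θ), z = z, and dV = r dr dθ dz.

The integrand becomes 2z, so

    ∭_E (2z) dV = ∫_{0}^{π} ∫_{0}^{4} ∫_{0}^{3} (2z) · r dz dr dθ.

Inner (z): 9r.
Middle (r from 0 to 4): 72.
Outer (θ): 72π.

Therefore the triple integral equals 72π.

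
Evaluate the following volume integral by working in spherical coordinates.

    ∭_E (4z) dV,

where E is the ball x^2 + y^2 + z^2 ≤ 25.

In spherical coordinates, x = ρ sin(φ) cos(θ), y = ρ sin(φ) sin(θ), z = ρ cos(φ), and dV = ρ^2 sin(φ) dρ dφ dθ.

The integrand becomes 4ρ cos(φ), so

    ∭_E (4z) dV = ∫_{0}^{2π} ∫_{0}^{π} ∫_{0}^{5} (4ρ cos(φ)) · ρ^2 sin(φ) dρ dφ dθ.

Inner (ρ): 625sin(2φ)/2.
Middle (φ): 0.
Outer (θ): 0.

Therefore the triple integral equals 0.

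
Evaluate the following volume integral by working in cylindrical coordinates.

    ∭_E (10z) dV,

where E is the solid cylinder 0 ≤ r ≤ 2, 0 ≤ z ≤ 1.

In cylindrical coordinates, x = r cos(θ), y = r sin(θ), z = z, and dV = r dr dθ dz.

The integrand becomes 10z, so

    ∭_E (10z) dV = ∫_{0}^{2π} ∫_{0}^{2} ∫_{0}^{1} (10z) · r dz dr dθ.

Inner (z): 5r.
Middle (r from 0 to 2): 10.
Outer (θ): 20π.

Therefore the triple integral equals 20π.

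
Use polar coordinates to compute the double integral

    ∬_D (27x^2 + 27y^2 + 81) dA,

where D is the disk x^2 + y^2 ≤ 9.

The region D is 0 ≤ r ≤ 3, 0 ≤ θ ≤ 2π in polar coordinates, where x = r cos(θ), y = r sin(θ), and dA = r dr dθ.

Under the substitution, the integrand becomes 27r^2 + 81, so

    ∬_D (27x^2 + 27y^2 + 81) dA = ∫_{0}^{2π} ∫_{0}^{3} (27r^2 + 81) · r dr dθ.

Inner integral (in r): ∫_{0}^{3} (27r^2 + 81) · r dr = 3645/4.

Outer integral (in θ): ∫_{0}^{2π} (3645/4) dθ = 3645π/2.

Therefore ∬_D (27x^2 + 27y^2 + 81) dA = 3645π/2.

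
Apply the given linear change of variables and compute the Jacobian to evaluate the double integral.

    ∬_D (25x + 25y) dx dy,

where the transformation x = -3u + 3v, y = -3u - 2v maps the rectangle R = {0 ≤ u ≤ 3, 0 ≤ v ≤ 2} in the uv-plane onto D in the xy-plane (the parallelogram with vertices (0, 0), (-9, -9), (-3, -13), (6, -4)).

Compute the Jacobian determinant of (x, y) with respect to (u, v):

    ∂(x,y)/∂(u,v) = | -3  3 | = (-3)(-2) - (3)(-3) = 15.
                   | -3  -2 |

Its absolute value is |J| = 15 (the area scaling factor).

Substituting x = -3u + 3v, y = -3u - 2v into the integrand,

    25x + 25y → -150u + 25v,

so the integral becomes

    ∬_R (-150u + 25v) · |J| du dv = ∫_0^3 ∫_0^2 (-2250u + 375v) dv du.

Inner (v): 750 - 4500u.
Outer (u): -18000.

Therefore ∬_D (25x + 25y) dx dy = -18000.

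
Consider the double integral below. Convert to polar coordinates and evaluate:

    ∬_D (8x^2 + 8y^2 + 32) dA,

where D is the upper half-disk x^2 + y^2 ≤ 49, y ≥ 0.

The region D is 0 ≤ r ≤ 7, 0 ≤ θ ≤ π in polar coordinates, where x = r cos(θ), y = r sin(θ), and dA = r dr dθ.

Under the substitution, the integrand becomes 8r^2 + 32, so

    ∬_D (8x^2 + 8y^2 + 32) dA = ∫_{0}^{π} ∫_{0}^{7} (8r^2 + 32) · r dr dθ.

Inner integral (in r): ∫_{0}^{7} (8r^2 + 32) · r dr = 5586.

Outer integral (in θ): ∫_{0}^{π} (5586) dθ = 5586π.

Therefore ∬_D (8x^2 + 8y^2 + 32) dA = 5586π.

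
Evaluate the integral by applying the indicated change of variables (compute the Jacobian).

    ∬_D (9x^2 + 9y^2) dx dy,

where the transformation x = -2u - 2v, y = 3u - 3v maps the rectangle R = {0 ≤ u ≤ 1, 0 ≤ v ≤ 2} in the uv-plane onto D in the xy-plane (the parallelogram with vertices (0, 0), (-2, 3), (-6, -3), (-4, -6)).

Compute the Jacobian determinant of (x, y) with respect to (u, v):

    ∂(x,y)/∂(u,v) = | -2  -2 | = (-2)(-3) - (-2)(3) = 12.
                   | 3  -3 |

Its absolute value is |J| = 12 (the area scaling factor).

Substituting x = -2u - 2v, y = 3u - 3v into the integrand,

    9x^2 + 9y^2 → 117u^2 - 90u v + 117v^2,

so the integral becomes

    ∬_R (117u^2 - 90u v + 117v^2) · |J| du dv = ∫_0^1 ∫_0^2 (1404u^2 - 1080u v + 1404v^2) dv du.

Inner (v): 2808u^2 - 2160u + 3744.
Outer (u): 3600.

Therefore ∬_D (9x^2 + 9y^2) dx dy = 3600.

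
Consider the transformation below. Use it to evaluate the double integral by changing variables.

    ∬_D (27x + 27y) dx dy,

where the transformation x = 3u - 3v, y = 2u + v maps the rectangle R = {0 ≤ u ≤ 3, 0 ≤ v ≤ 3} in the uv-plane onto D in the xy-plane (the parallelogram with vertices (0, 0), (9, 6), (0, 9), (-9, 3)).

Compute the Jacobian determinant of (x, y) with respect to (u, v):

    ∂(x,y)/∂(u,v) = | 3  -3 | = (3)(1) - (-3)(2) = 9.
                   | 2  1 |

Its absolute value is |J| = 9 (the area scaling factor).

Substituting x = 3u - 3v, y = 2u + v into the integrand,

    27x + 27y → 135u - 54v,

so the integral becomes

    ∬_R (135u - 54v) · |J| du dv = ∫_0^3 ∫_0^3 (1215u - 486v) dv du.

Inner (v): 3645u - 2187.
Outer (u): 19683/2.

Therefore ∬_D (27x + 27y) dx dy = 19683/2.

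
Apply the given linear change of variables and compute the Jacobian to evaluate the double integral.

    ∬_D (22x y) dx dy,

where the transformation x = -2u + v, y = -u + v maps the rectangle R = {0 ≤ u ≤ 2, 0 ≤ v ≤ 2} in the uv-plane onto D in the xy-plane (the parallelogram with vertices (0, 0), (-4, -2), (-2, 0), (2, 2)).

Compute the Jacobian determinant of (x, y) with respect to (u, v):

    ∂(x,y)/∂(u,v) = | -2  1 | = (-2)(1) - (1)(-1) = -1.
                   | -1  1 |

Its absolute value is |J| = 1 (the area scaling factor).

Substituting x = -2u + v, y = -u + v into the integrand,

    22x y → 44u^2 - 66u v + 22v^2,

so the integral becomes

    ∬_R (44u^2 - 66u v + 22v^2) · |J| du dv = ∫_0^2 ∫_0^2 (44u^2 - 66u v + 22v^2) dv du.

Inner (v): 88u^2 - 132u + 176/3.
Outer (u): 88.

Therefore ∬_D (22x y) dx dy = 88.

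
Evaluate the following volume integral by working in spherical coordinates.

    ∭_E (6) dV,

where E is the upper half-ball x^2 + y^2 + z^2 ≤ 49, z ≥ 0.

In spherical coordinates, x = ρ sin(φ) cos(θ), y = ρ sin(φ) sin(θ), z = ρ cos(φ), and dV = ρ^2 sin(φ) dρ dφ dθ.

The integrand becomes 6, so

    ∭_E (6) dV = ∫_{0}^{2π} ∫_{0}^{π/2} ∫_{0}^{7} (6) · ρ^2 sin(φ) dρ dφ dθ.

Inner (ρ): 686sin(φ).
Middle (φ): 686.
Outer (θ): 1372π.

Therefore the triple integral equals 1372π.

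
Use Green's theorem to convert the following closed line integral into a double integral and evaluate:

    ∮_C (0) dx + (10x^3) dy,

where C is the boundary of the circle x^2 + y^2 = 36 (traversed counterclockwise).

Green's theorem converts the closed line integral into a double integral over the enclosed region D:

    ∮_C P dx + Q dy = ∬_D (∂Q/∂x - ∂P/∂y) dA.

Here P = 0, Q = 10x^3, so

    ∂Q/∂x = 30x^2,    ∂P/∂y = 0,
    ∂Q/∂x - ∂P/∂y = 30x^2.

D is the region x^2 + y^2 ≤ 36. Evaluating the double integral:

In polar coordinates (x = r cos θ, y = r sin θ, dA = r dr dθ) the integrand becomes 30r^2cos(θ)^2, so

    ∬_D (30x^2) dA = ∫_0^{2π} ∫_0^{6} (30r^2cos(θ)^2) · r dr dθ.

Inner (r from 0 to 6): 9720cos(θ)^2.
Outer (θ from 0 to 2π): 9720π.

Therefore ∮_C P dx + Q dy = 9720π.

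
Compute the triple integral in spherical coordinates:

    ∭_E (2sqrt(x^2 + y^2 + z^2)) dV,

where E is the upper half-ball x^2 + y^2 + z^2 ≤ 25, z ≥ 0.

In spherical coordinates, x = ρ sin(φ) cos(θ), y = ρ sin(φ) sin(θ), z = ρ cos(φ), and dV = ρ^2 sin(φ) dρ dφ dθ.

The integrand becomes 2ρ, so

    ∭_E (2sqrt(x^2 + y^2 + z^2)) dV = ∫_{0}^{2π} ∫_{0}^{π/2} ∫_{0}^{5} (2ρ) · ρ^2 sin(φ) dρ dφ dθ.

Inner (ρ): 625sin(φ)/2.
Middle (φ): 625/2.
Outer (θ): 625π.

Therefore the triple integral equals 625π.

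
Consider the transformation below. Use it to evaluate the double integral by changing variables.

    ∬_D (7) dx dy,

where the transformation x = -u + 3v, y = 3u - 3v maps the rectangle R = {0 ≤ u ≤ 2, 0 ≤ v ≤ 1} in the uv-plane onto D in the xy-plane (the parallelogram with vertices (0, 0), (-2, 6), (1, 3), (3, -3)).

Compute the Jacobian determinant of (x, y) with respect to (u, v):

    ∂(x,y)/∂(u,v) = | -1  3 | = (-1)(-3) - (3)(3) = -6.
                   | 3  -3 |

Its absolute value is |J| = 6 (the area scaling factor).

Substituting x = -u + 3v, y = 3u - 3v into the integrand,

    7 → 7,

so the integral becomes

    ∬_R (7) · |J| du dv = ∫_0^2 ∫_0^1 (42) dv du.

Inner (v): 42.
Outer (u): 84.

Therefore ∬_D (7) dx dy = 84.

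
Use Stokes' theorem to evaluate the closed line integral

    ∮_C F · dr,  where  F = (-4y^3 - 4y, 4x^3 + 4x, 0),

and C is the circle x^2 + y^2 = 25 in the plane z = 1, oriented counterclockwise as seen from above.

Let S be the flat disk x^2 + y^2 ≤ 25 in the plane z = 1, with upward unit normal n̂ = ẑ. By Stokes' theorem,

    ∮_C F · dr = ∬_S (∇ × F) · n̂ dS = ∬_D (curl F)_z dA,

where D is the disk x^2 + y^2 ≤ 25.

Compute the curl of F = (-4y^3 - 4y, 4x^3 + 4x, 0):
    (∇ × F)_x = ∂F_z/∂y - ∂F_y/∂z = 0,
    (∇ × F)_y = ∂F_x/∂z - ∂F_z/∂x = 0,
    (∇ × F)_z = ∂F_y/∂x - ∂F_x/∂y = 12x^2 + 12y^2 + 8.

On z = 1, (curl F)_z = 12x^2 + 12y^2 + 8.

Convert to polar (x = r cos θ, y = r sin θ, dA = r dr dθ); the integrand becomes 12r^2 + 8, so

    ∬_D (curl F)_z dA = ∫_0^{2π} ∫_0^{5} (12r^2 + 8) · r dr dθ.

Inner (r from 0 to 5): 1975.
Outer (θ from 0 to 2π): 3950π.

Therefore ∮_C F · dr = 3950π.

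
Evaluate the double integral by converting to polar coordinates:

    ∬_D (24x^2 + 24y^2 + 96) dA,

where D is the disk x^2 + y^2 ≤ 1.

The region D is 0 ≤ r ≤ 1, 0 ≤ θ ≤ 2π in polar coordinates, where x = r cos(θ), y = r sin(θ), and dA = r dr dθ.

Under the substitution, the integrand becomes 24r^2 + 96, so

    ∬_D (24x^2 + 24y^2 + 96) dA = ∫_{0}^{2π} ∫_{0}^{1} (24r^2 + 96) · r dr dθ.

Inner integral (in r): ∫_{0}^{1} (24r^2 + 96) · r dr = 54.

Outer integral (in θ): ∫_{0}^{2π} (54) dθ = 108π.

Therefore ∬_D (24x^2 + 24y^2 + 96) dA = 108π.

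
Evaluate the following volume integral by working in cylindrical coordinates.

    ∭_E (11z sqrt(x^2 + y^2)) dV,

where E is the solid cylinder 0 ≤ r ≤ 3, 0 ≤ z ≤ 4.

In cylindrical coordinates, x = r cos(θ), y = r sin(θ), z = z, and dV = r dr dθ dz.

The integrand becomes 11r z, so

    ∭_E (11z sqrt(x^2 + y^2)) dV = ∫_{0}^{2π} ∫_{0}^{3} ∫_{0}^{4} (11r z) · r dz dr dθ.

Inner (z): 88r^2.
Middle (r from 0 to 3): 792.
Outer (θ): 1584π.

Therefore the triple integral equals 1584π.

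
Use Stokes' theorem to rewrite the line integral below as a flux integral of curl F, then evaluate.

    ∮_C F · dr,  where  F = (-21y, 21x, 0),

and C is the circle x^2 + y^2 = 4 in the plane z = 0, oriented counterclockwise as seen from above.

Let S be the flat disk x^2 + y^2 ≤ 4 in the plane z = 0, with upward unit normal n̂ = ẑ. By Stokes' theorem,

    ∮_C F · dr = ∬_S (∇ × F) · n̂ dS = ∬_D (curl F)_z dA,

where D is the disk x^2 + y^2 ≤ 4.

Compute the curl of F = (-21y, 21x, 0):
    (∇ × F)_x = ∂F_z/∂y - ∂F_y/∂z = 0,
    (∇ × F)_y = ∂F_x/∂z - ∂F_z/∂x = 0,
    (∇ × F)_z = ∂F_y/∂x - ∂F_x/∂y = 42.

On z = 0, (curl F)_z = 42.

Convert to polar (x = r cos θ, y = r sin θ, dA = r dr dθ); the integrand becomes 42, so

    ∬_D (curl F)_z dA = ∫_0^{2π} ∫_0^{2} (42) · r dr dθ.

Inner (r from 0 to 2): 84.
Outer (θ from 0 to 2π): 168π.

Therefore ∮_C F · dr = 168π.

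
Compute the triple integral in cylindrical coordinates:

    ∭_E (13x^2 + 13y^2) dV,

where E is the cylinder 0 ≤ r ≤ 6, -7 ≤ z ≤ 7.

In cylindrical coordinates, x = r cos(θ), y = r sin(θ), z = z, and dV = r dr dθ dz.

The integrand becomes 13r^2, so

    ∭_E (13x^2 + 13y^2) dV = ∫_{0}^{2π} ∫_{0}^{6} ∫_{-7}^{7} (13r^2) · r dz dr dθ.

Inner (z): 182r^3.
Middle (r from 0 to 6): 58968.
Outer (θ): 117936π.

Therefore the triple integral equals 117936π.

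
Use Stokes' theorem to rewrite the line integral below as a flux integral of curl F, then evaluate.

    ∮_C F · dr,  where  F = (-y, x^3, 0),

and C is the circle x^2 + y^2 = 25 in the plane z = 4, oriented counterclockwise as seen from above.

Let S be the flat disk x^2 + y^2 ≤ 25 in the plane z = 4, with upward unit normal n̂ = ẑ. By Stokes' theorem,

    ∮_C F · dr = ∬_S (∇ × F) · n̂ dS = ∬_D (curl F)_z dA,

where D is the disk x^2 + y^2 ≤ 25.

Compute the curl of F = (-y, x^3, 0):
    (∇ × F)_x = ∂F_z/∂y - ∂F_y/∂z = 0,
    (∇ × F)_y = ∂F_x/∂z - ∂F_z/∂x = 0,
    (∇ × F)_z = ∂F_y/∂x - ∂F_x/∂y = 3x^2 + 1.

On z = 4, (curl F)_z = 3x^2 + 1.

Convert to polar (x = r cos θ, y = r sin θ, dA = r dr dθ); the integrand becomes 3r^2cos(θ)^2 + 1, so

    ∬_D (curl F)_z dA = ∫_0^{2π} ∫_0^{5} (3r^2cos(θ)^2 + 1) · r dr dθ.

Inner (r from 0 to 5): 1875cos(θ)^2/4 + 25/2.
Outer (θ from 0 to 2π): 1975π/4.

Therefore ∮_C F · dr = 1975π/4.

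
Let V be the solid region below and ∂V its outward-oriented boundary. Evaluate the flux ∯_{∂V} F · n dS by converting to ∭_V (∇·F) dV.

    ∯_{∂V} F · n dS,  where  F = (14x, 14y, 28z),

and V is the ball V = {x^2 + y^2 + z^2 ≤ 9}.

By the divergence theorem,

    ∯_{∂V} F · n dS = ∭_V (∇ · F) dV.

Compute the divergence:
    ∇ · F = ∂F_x/∂x + ∂F_y/∂y + ∂F_z/∂z = 14 + 14 + 28 = 56.

In spherical coordinates, x = ρ sin(φ) cos(θ), y = ρ sin(φ) sin(θ), z = ρ cos(φ), dV = ρ^2 sin(φ) dρ dφ dθ, with 0 ≤ ρ ≤ 3, 0 ≤ φ ≤ π, 0 ≤ θ ≤ 2π.

The integrand, after substitution and multiplying by the volume element, becomes (56) · ρ^2 sin(φ), so

    ∭_V (∇·F) dV = ∫_0^{2π} ∫_0^{π} ∫_0^{3} (56) · ρ^2 sin(φ) dρ dφ dθ.

Inner (ρ from 0 to 3): 504sin(φ).
Middle (φ from 0 to π): 1008.
Outer (θ from 0 to 2π): 2016π.

Therefore ∯_{∂V} F · n dS = 2016π.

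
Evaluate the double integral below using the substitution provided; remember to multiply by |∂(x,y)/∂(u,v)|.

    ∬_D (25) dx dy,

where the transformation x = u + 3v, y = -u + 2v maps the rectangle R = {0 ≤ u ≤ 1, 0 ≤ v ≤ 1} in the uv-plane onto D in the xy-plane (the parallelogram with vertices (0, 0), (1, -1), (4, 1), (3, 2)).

Compute the Jacobian determinant of (x, y) with respect to (u, v):

    ∂(x,y)/∂(u,v) = | 1  3 | = (1)(2) - (3)(-1) = 5.
                   | -1  2 |

Its absolute value is |J| = 5 (the area scaling factor).

Substituting x = u + 3v, y = -u + 2v into the integrand,

    25 → 25,

so the integral becomes

    ∬_R (25) · |J| du dv = ∫_0^1 ∫_0^1 (125) dv du.

Inner (v): 125.
Outer (u): 125.

Therefore ∬_D (25) dx dy = 125.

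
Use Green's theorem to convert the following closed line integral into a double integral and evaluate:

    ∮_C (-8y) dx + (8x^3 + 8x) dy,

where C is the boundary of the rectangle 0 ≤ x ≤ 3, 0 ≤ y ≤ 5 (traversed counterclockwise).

Green's theorem converts the closed line integral into a double integral over the enclosed region D:

    ∮_C P dx + Q dy = ∬_D (∂Q/∂x - ∂P/∂y) dA.

Here P = -8y, Q = 8x^3 + 8x, so

    ∂Q/∂x = 24x^2 + 8,    ∂P/∂y = -8,
    ∂Q/∂x - ∂P/∂y = 24x^2 + 16.

D is the region 0 ≤ x ≤ 3, 0 ≤ y ≤ 5. Evaluating the double integral:

    ∬_D (24x^2 + 16) dA = ∫_0^{3} ∫_0^{5} (24x^2 + 16) dy dx.

Inner (y from 0 to 5): 120x^2 + 80.
Outer (x from 0 to 3): 1320.

Therefore ∮_C P dx + Q dy = 1320.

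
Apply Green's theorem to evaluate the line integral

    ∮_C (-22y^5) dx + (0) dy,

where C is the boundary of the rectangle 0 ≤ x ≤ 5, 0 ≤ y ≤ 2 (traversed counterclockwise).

Green's theorem converts the closed line integral into a double integral over the enclosed region D:

    ∮_C P dx + Q dy = ∬_D (∂Q/∂x - ∂P/∂y) dA.

Here P = -22y^5, Q = 0, so

    ∂Q/∂x = 0,    ∂P/∂y = -110y^4,
    ∂Q/∂x - ∂P/∂y = 110y^4.

D is the region 0 ≤ x ≤ 5, 0 ≤ y ≤ 2. Evaluating the double integral:

    ∬_D (110y^4) dA = ∫_0^{5} ∫_0^{2} (110y^4) dy dx.

Inner (y from 0 to 2): 704.
Outer (x from 0 to 5): 3520.

Therefore ∮_C P dx + Q dy = 3520.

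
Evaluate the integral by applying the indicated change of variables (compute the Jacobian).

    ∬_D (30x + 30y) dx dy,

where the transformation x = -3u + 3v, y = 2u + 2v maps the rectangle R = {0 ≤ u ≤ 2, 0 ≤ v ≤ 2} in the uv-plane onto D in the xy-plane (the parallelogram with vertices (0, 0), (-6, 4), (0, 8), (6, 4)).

Compute the Jacobian determinant of (x, y) with respect to (u, v):

    ∂(x,y)/∂(u,v) = | -3  3 | = (-3)(2) - (3)(2) = -12.
                   | 2  2 |

Its absolute value is |J| = 12 (the area scaling factor).

Substituting x = -3u + 3v, y = 2u + 2v into the integrand,

    30x + 30y → -30u + 150v,

so the integral becomes

    ∬_R (-30u + 150v) · |J| du dv = ∫_0^2 ∫_0^2 (-360u + 1800v) dv du.

Inner (v): 3600 - 720u.
Outer (u): 5760.

Therefore ∬_D (30x + 30y) dx dy = 5760.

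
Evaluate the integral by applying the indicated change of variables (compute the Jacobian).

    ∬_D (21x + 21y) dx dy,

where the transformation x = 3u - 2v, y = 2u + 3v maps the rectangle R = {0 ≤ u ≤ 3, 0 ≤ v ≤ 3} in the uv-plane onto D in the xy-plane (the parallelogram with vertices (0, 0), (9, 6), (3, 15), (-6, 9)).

Compute the Jacobian determinant of (x, y) with respect to (u, v):

    ∂(x,y)/∂(u,v) = | 3  -2 | = (3)(3) - (-2)(2) = 13.
                   | 2  3 |

Its absolute value is |J| = 13 (the area scaling factor).

Substituting x = 3u - 2v, y = 2u + 3v into the integrand,

    21x + 21y → 105u + 21v,

so the integral becomes

    ∬_R (105u + 21v) · |J| du dv = ∫_0^3 ∫_0^3 (1365u + 273v) dv du.

Inner (v): 4095u + 2457/2.
Outer (u): 22113.

Therefore ∬_D (21x + 21y) dx dy = 22113.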